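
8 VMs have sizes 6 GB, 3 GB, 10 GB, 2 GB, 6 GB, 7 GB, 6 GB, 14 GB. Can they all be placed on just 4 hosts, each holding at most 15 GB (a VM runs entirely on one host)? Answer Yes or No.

Yes

A valid assignment using 4 hosts:
  host 1: 14 = 14
  host 2: 10 + 3 + 2 = 15
  host 3: 7 + 6 = 13
  host 4: 6 + 6 = 12
Every load is within 15 GB, so 4 hosts suffice.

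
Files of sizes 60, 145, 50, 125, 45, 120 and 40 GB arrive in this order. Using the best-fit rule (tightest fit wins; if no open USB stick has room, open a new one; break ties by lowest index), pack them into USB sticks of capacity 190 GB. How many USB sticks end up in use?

4

  60 → USB stick 1 (new)  [load 60/190]
  145 → USB stick 2 (new)  [load 145/190]
  50 → USB stick 1  [load 110/190]
  125 → USB stick 3 (new)  [load 125/190]
  45 → USB stick 2  [load 190/190]
  120 → USB stick 4 (new)  [load 120/190]
  40 → USB stick 3  [load 165/190]
4 USB sticks opened.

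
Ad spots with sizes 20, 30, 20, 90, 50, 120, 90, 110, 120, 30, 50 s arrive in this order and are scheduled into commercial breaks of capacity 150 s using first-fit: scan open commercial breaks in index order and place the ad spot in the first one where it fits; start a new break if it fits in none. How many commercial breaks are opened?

6

  20 → break 1 (new)  [load 20/150]
  30 → break 1  [load 50/150]
  20 → break 1  [load 70/150]
  90 → break 2 (new)  [load 90/150]
  50 → break 1  [load 120/150]
  120 → break 3 (new)  [load 120/150]
  90 → break 4 (new)  [load 90/150]
  110 → break 5 (new)  [load 110/150]
  120 → break 6 (new)  [load 120/150]
  30 → break 1  [load 150/150]
  50 → break 2  [load 140/150]
6 commercial breaks opened.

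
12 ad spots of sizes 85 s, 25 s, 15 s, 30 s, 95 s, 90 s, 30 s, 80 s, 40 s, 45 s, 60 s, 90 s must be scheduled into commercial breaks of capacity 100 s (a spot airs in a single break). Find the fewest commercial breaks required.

Total = 95 + 90 + 90 + 85 + 80 + 60 + 45 + 40 + 30 + 30 + 25 + 15 = 685 s.
Lower bound: ⌈685/100⌉ = 7 commercial breaks.
A packing using 8 commercial breaks:
  break 1: 95 = 95
  break 2: 90 = 90
  break 3: 90 = 90
  break 4: 85 + 15 = 100
  break 5: 80 = 80
  break 6: 60 + 40 = 100
  break 7: 45 + 30 + 25 = 100
  break 8: 30 = 30
No arrangement into 7 commercial breaks stays within capacity, so 8 is optimal.

8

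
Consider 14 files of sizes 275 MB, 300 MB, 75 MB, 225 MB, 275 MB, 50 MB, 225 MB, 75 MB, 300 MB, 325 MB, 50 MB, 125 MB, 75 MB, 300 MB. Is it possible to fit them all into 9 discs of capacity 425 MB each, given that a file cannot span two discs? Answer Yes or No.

Yes

A valid assignment using 8 discs:
  disc 1: 325 + 75 = 400
  disc 2: 300 + 125 = 425
  disc 3: 300 + 75 + 50 = 425
  disc 4: 300 + 75 + 50 = 425
  disc 5: 275 = 275
  disc 6: 275 = 275
  disc 7: 225 = 225
  disc 8: 225 = 225
That uses only 8 ≤ 9, so 9 discs are enough.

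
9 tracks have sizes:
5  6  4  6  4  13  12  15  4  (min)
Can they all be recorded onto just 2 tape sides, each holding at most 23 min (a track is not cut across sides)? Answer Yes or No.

No

Total = 69 min; ⌈69/23⌉ = 3.
At least 3 tape sides are required, but only 2 are allowed.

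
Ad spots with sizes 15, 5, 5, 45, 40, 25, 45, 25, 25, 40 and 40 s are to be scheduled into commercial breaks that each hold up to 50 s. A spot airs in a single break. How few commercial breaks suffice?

7

Total = 45 + 45 + 40 + 40 + 40 + 25 + 25 + 25 + 15 + 5 + 5 = 310 s.
Lower bound: ⌈310/50⌉ = 7 commercial breaks.
A packing using 7 commercial breaks:
  break 1: 45 + 5 = 50
  break 2: 45 + 5 = 50
  break 3: 40 = 40
  break 4: 40 = 40
  break 5: 40 = 40
  break 6: 25 + 25 = 50
  break 7: 25 + 15 = 40
This matches the lower bound, so 7 is optimal.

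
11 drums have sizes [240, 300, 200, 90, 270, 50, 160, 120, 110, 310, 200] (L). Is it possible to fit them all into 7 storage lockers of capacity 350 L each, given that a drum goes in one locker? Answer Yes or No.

Yes

A valid assignment using 7 storage lockers:
  locker 1: 310 = 310
  locker 2: 300 + 50 = 350
  locker 3: 270 = 270
  locker 4: 240 + 110 = 350
  locker 5: 200 + 120 = 320
  locker 6: 200 + 90 = 290
  locker 7: 160 = 160
Every load is within 350 L, so 7 storage lockers suffice.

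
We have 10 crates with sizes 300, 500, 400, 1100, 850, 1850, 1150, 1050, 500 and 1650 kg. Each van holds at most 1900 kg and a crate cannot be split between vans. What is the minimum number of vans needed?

Total = 1850 + 1650 + 1150 + 1100 + 1050 + 850 + 500 + 500 + 400 + 300 = 9350 kg.
Lower bound: ⌈9350/1900⌉ = 5 vans.
A packing using 6 vans:
  van 1: 1850 = 1850
  van 2: 1650 = 1650
  van 3: 1150 + 500 = 1650
  van 4: 1100 + 500 + 300 = 1900
  van 5: 1050 + 850 = 1900
  van 6: 400 = 400
No arrangement into 5 vans stays within capacity, so 6 is optimal.

6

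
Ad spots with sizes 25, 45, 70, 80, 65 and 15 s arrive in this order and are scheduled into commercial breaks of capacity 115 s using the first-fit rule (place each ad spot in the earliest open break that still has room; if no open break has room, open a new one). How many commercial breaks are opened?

4

  25 → break 1 (new)  [load 25/115]
  45 → break 1  [load 70/115]
  70 → break 2 (new)  [load 70/115]
  80 → break 3 (new)  [load 80/115]
  65 → break 4 (new)  [load 65/115]
  15 → break 1  [load 85/115]
4 commercial breaks opened.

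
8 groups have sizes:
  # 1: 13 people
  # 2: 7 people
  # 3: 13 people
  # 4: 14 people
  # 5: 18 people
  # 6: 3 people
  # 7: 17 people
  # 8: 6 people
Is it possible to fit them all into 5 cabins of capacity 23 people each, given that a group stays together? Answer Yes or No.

A valid assignment using 5 cabins:
  cabin 1: 18 + 3 = 21
  cabin 2: 17 + 6 = 23
  cabin 3: 14 + 7 = 21
  cabin 4: 13 = 13
  cabin 5: 13 = 13
Every load is within 23 people, so 5 cabins suffice.

Yes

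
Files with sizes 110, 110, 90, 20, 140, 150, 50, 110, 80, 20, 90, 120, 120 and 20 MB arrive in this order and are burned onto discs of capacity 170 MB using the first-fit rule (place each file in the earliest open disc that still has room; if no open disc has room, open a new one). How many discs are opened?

9

  110 → disc 1 (new)  [load 110/170]
  110 → disc 2 (new)  [load 110/170]
  90 → disc 3 (new)  [load 90/170]
  20 → disc 1  [load 130/170]
  140 → disc 4 (new)  [load 140/170]
  150 → disc 5 (new)  [load 150/170]
  50 → disc 2  [load 160/170]
  110 → disc 6 (new)  [load 110/170]
  80 → disc 3  [load 170/170]
  20 → disc 1  [load 150/170]
  90 → disc 7 (new)  [load 90/170]
  120 → disc 8 (new)  [load 120/170]
  120 → disc 9 (new)  [load 120/170]
  20 → disc 1  [load 170/170]
9 discs opened.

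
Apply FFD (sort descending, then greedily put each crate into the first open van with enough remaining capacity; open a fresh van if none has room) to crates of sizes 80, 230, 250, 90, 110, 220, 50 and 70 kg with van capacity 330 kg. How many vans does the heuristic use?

Sorted descending: 250, 230, 220, 110, 90, 80, 70, 50.
  250 → van 1 (new)  [load 250/330]
  230 → van 2 (new)  [load 230/330]
  220 → van 3 (new)  [load 220/330]
  110 → van 3  [load 330/330]
  90 → van 2  [load 320/330]
  80 → van 1  [load 330/330]
  70 → van 4 (new)  [load 70/330]
  50 → van 4  [load 120/330]
4 vans opened.

4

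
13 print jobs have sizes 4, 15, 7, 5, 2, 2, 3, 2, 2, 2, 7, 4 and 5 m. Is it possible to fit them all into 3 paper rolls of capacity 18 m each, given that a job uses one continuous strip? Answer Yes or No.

No

Total = 60 m; ⌈60/18⌉ = 4.
At least 4 paper rolls are required, but only 3 are allowed.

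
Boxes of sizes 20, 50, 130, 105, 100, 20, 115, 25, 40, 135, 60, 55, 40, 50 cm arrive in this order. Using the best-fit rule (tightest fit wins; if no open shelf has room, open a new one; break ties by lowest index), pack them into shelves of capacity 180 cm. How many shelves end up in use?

  20 → shelf 1 (new)  [load 20/180]
  50 → shelf 1  [load 70/180]
  130 → shelf 2 (new)  [load 130/180]
  105 → shelf 1  [load 175/180]
  100 → shelf 3 (new)  [load 100/180]
  20 → shelf 2  [load 150/180]
  115 → shelf 4 (new)  [load 115/180]
  25 → shelf 2  [load 175/180]
  40 → shelf 4  [load 155/180]
  135 → shelf 5 (new)  [load 135/180]
  60 → shelf 3  [load 160/180]
  55 → shelf 6 (new)  [load 55/180]
  40 → shelf 5  [load 175/180]
  50 → shelf 6  [load 105/180]
6 shelves opened.

6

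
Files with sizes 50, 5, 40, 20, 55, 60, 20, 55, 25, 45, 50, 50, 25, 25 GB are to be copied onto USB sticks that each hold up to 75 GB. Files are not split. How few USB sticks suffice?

Total = 60 + 55 + 55 + 50 + 50 + 50 + 45 + 40 + 25 + 25 + 25 + 20 + 20 + 5 = 525 GB.
Lower bound: ⌈525/75⌉ = 7 USB sticks.
Also, 8 files each exceed 75/2 GB, and no two of those can share a USB stick, so at least 8 USB sticks are needed.
A packing using 8 USB sticks:
  USB stick 1: 60 + 5 = 65
  USB stick 2: 55 + 20 = 75
  USB stick 3: 55 + 20 = 75
  USB stick 4: 50 + 25 = 75
  USB stick 5: 50 + 25 = 75
  USB stick 6: 50 + 25 = 75
  USB stick 7: 45 = 45
  USB stick 8: 40 = 40
This matches the lower bound, so 8 is optimal.

8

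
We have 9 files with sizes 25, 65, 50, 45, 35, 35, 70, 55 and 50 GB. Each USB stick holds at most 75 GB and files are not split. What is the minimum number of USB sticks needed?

Total = 70 + 65 + 55 + 50 + 50 + 45 + 35 + 35 + 25 = 430 GB.
Lower bound: ⌈430/75⌉ = 6 USB sticks.
A packing using 7 USB sticks:
  USB stick 1: 70 = 70
  USB stick 2: 65 = 65
  USB stick 3: 55 = 55
  USB stick 4: 50 + 25 = 75
  USB stick 5: 50 = 50
  USB stick 6: 45 = 45
  USB stick 7: 35 + 35 = 70
No arrangement into 6 USB sticks stays within capacity, so 7 is optimal.

7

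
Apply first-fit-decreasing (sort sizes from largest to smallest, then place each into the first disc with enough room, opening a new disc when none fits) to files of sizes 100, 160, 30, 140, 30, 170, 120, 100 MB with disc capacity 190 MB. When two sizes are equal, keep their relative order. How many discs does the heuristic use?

6

Sorted descending: 170, 160, 140, 120, 100, 100, 30, 30.
  170 → disc 1 (new)  [load 170/190]
  160 → disc 2 (new)  [load 160/190]
  140 → disc 3 (new)  [load 140/190]
  120 → disc 4 (new)  [load 120/190]
  100 → disc 5 (new)  [load 100/190]
  100 → disc 6 (new)  [load 100/190]
  30 → disc 2  [load 190/190]
  30 → disc 3  [load 170/190]
6 discs opened.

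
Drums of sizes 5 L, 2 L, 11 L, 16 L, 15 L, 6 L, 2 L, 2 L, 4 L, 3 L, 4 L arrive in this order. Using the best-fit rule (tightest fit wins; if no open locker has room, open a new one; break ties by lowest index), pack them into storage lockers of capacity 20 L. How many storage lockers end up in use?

4

  5 → locker 1 (new)  [load 5/20]
  2 → locker 1  [load 7/20]
  11 → locker 1  [load 18/20]
  16 → locker 2 (new)  [load 16/20]
  15 → locker 3 (new)  [load 15/20]
  6 → locker 4 (new)  [load 6/20]
  2 → locker 1  [load 20/20]
  2 → locker 2  [load 18/20]
  4 → locker 3  [load 19/20]
  3 → locker 4  [load 9/20]
  4 → locker 4  [load 13/20]
4 storage lockers opened.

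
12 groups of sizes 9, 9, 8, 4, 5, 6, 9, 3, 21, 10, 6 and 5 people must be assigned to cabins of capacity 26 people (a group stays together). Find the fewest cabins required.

Total = 21 + 10 + 9 + 9 + 9 + 8 + 6 + 6 + 5 + 5 + 4 + 3 = 95 people.
Lower bound: ⌈95/26⌉ = 4 cabins.
A packing using 4 cabins:
  cabin 1: 21 + 5 = 26
  cabin 2: 10 + 9 + 6 = 25
  cabin 3: 9 + 9 + 8 = 26
  cabin 4: 6 + 5 + 4 + 3 = 18
This matches the lower bound, so 4 is optimal.

4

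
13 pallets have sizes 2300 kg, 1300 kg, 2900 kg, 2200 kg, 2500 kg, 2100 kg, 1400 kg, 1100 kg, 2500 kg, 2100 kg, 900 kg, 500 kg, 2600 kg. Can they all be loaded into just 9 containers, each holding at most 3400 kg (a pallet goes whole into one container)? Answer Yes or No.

Yes

A valid assignment using 9 containers:
  container 1: 2900 + 500 = 3400
  container 2: 2600 = 2600
  container 3: 2500 + 900 = 3400
  container 4: 2500 = 2500
  container 5: 2300 + 1100 = 3400
  container 6: 2200 = 2200
  container 7: 2100 + 1300 = 3400
  container 8: 2100 = 2100
  container 9: 1400 = 1400
Every load is within 3400 kg, so 9 containers suffice.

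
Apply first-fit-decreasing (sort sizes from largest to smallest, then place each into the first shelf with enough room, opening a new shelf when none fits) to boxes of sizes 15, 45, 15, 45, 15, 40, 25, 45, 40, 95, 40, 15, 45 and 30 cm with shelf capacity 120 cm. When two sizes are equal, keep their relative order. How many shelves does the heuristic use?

5

Sorted descending: 95, 45, 45, 45, 45, 40, 40, 40, 30, 25, 15, 15, 15, 15.
  95 → shelf 1 (new)  [load 95/120]
  45 → shelf 2 (new)  [load 45/120]
  45 → shelf 2  [load 90/120]
  45 → shelf 3 (new)  [load 45/120]
  45 → shelf 3  [load 90/120]
  40 → shelf 4 (new)  [load 40/120]
  40 → shelf 4  [load 80/120]
  40 → shelf 4  [load 120/120]
  30 → shelf 2  [load 120/120]
  25 → shelf 1  [load 120/120]
  15 → shelf 3  [load 105/120]
  15 → shelf 3  [load 120/120]
  15 → shelf 5 (new)  [load 15/120]
  15 → shelf 5  [load 30/120]
5 shelves opened.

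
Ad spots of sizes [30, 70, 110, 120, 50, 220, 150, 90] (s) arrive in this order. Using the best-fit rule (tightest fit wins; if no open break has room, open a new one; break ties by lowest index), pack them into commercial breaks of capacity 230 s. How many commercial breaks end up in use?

  30 → break 1 (new)  [load 30/230]
  70 → break 1  [load 100/230]
  110 → break 1  [load 210/230]
  120 → break 2 (new)  [load 120/230]
  50 → break 2  [load 170/230]
  220 → break 3 (new)  [load 220/230]
  150 → break 4 (new)  [load 150/230]
  90 → break 5 (new)  [load 90/230]
5 commercial breaks opened.

5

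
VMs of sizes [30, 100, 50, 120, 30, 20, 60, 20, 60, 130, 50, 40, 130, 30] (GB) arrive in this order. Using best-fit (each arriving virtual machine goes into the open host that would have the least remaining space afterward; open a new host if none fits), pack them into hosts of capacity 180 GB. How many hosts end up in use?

5

  30 → host 1 (new)  [load 30/180]
  100 → host 1  [load 130/180]
  50 → host 1  [load 180/180]
  120 → host 2 (new)  [load 120/180]
  30 → host 2  [load 150/180]
  20 → host 2  [load 170/180]
  60 → host 3 (new)  [load 60/180]
  20 → host 3  [load 80/180]
  60 → host 3  [load 140/180]
  130 → host 4 (new)  [load 130/180]
  50 → host 4  [load 180/180]
  40 → host 3  [load 180/180]
  130 → host 5 (new)  [load 130/180]
  30 → host 5  [load 160/180]
5 hosts opened.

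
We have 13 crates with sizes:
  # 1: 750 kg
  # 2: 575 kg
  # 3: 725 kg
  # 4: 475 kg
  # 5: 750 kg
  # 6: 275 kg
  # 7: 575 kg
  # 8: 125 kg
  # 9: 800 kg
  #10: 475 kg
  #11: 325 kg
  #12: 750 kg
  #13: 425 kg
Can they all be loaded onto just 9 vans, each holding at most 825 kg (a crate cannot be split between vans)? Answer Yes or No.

Total = 7025 kg; ⌈7025/825⌉ = 9.
10 crates each exceed half the capacity and cannot share a van, forcing at least 10 vans.
At least 10 vans are required, but only 9 are allowed.

No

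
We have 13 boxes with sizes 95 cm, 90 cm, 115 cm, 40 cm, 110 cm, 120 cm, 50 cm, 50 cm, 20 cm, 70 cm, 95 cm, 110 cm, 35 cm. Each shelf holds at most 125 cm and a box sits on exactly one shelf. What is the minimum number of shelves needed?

Total = 120 + 115 + 110 + 110 + 95 + 95 + 90 + 70 + 50 + 50 + 40 + 35 + 20 = 1000 cm.
Lower bound: ⌈1000/125⌉ = 8 shelves.
A packing using 9 shelves:
  shelf 1: 120 = 120
  shelf 2: 115 = 115
  shelf 3: 110 = 110
  shelf 4: 110 = 110
  shelf 5: 95 + 20 = 115
  shelf 6: 95 = 95
  shelf 7: 90 + 35 = 125
  shelf 8: 70 + 50 = 120
  shelf 9: 50 + 40 = 90
No arrangement into 8 shelves stays within capacity, so 9 is optimal.

9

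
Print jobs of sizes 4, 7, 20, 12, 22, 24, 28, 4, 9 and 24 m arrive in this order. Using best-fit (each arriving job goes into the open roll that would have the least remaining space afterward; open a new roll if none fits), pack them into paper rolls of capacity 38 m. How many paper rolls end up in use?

5

  4 → roll 1 (new)  [load 4/38]
  7 → roll 1  [load 11/38]
  20 → roll 1  [load 31/38]
  12 → roll 2 (new)  [load 12/38]
  22 → roll 2  [load 34/38]
  24 → roll 3 (new)  [load 24/38]
  28 → roll 4 (new)  [load 28/38]
  4 → roll 2  [load 38/38]
  9 → roll 4  [load 37/38]
  24 → roll 5 (new)  [load 24/38]
5 paper rolls opened.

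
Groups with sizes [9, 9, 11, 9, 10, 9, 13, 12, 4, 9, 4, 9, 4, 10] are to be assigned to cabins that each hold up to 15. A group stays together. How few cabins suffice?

11

Total = 13 + 12 + 11 + 10 + 10 + 9 + 9 + 9 + 9 + 9 + 9 + 4 + 4 + 4 = 122.
Lower bound: ⌈122/15⌉ = 9 cabins.
Also, 11 groups each exceed 15/2, and no two of those can share a cabin, so at least 11 cabins are needed.
A packing using 11 cabins:
  cabin 1: 13 = 13
  cabin 2: 12 = 12
  cabin 3: 11 + 4 = 15
  cabin 4: 10 + 4 = 14
  cabin 5: 10 + 4 = 14
  cabin 6: 9 = 9
  cabin 7: 9 = 9
  cabin 8: 9 = 9
  cabin 9: 9 = 9
  cabin 10: 9 = 9
  cabin 11: 9 = 9
This matches the lower bound, so 11 is optimal.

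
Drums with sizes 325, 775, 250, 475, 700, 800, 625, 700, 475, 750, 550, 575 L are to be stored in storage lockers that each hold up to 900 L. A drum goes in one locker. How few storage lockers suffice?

10

Total = 800 + 775 + 750 + 700 + 700 + 625 + 575 + 550 + 475 + 475 + 325 + 250 = 7000 L.
Lower bound: ⌈7000/900⌉ = 8 storage lockers.
Also, 10 drums each exceed 450 L, and no two of those can share a locker, so at least 10 storage lockers are needed.
A packing using 10 storage lockers:
  locker 1: 800 = 800
  locker 2: 775 = 775
  locker 3: 750 = 750
  locker 4: 700 = 700
  locker 5: 700 = 700
  locker 6: 625 + 250 = 875
  locker 7: 575 + 325 = 900
  locker 8: 550 = 550
  locker 9: 475 = 475
  locker 10: 475 = 475
This matches the lower bound, so 10 is optimal.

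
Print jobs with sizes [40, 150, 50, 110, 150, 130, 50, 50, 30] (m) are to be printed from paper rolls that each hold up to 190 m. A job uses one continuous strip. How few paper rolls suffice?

5

Total = 150 + 150 + 130 + 110 + 50 + 50 + 50 + 40 + 30 = 760 m.
Lower bound: ⌈760/190⌉ = 4 paper rolls.
A packing using 5 paper rolls:
  roll 1: 150 + 40 = 190
  roll 2: 150 + 30 = 180
  roll 3: 130 + 50 = 180
  roll 4: 110 + 50 = 160
  roll 5: 50 = 50
No arrangement into 4 paper rolls stays within capacity, so 5 is optimal.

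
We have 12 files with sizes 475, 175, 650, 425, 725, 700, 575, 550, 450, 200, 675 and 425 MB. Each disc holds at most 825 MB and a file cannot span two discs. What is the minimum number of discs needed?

Total = 725 + 700 + 675 + 650 + 575 + 550 + 475 + 450 + 425 + 425 + 200 + 175 = 6025 MB.
Lower bound: ⌈6025/825⌉ = 8 discs.
Also, 10 files each exceed 825/2 MB, and no two of those can share a disc, so at least 10 discs are needed.
A packing using 10 discs:
  disc 1: 725 = 725
  disc 2: 700 = 700
  disc 3: 675 = 675
  disc 4: 650 + 175 = 825
  disc 5: 575 + 200 = 775
  disc 6: 550 = 550
  disc 7: 475 = 475
  disc 8: 450 = 450
  disc 9: 425 = 425
  disc 10: 425 = 425
This matches the lower bound, so 10 is optimal.

10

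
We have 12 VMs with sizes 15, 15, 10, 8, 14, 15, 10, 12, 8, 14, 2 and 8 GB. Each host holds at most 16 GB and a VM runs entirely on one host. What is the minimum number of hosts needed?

Total = 15 + 15 + 15 + 14 + 14 + 12 + 10 + 10 + 8 + 8 + 8 + 2 = 131 GB.
Lower bound: ⌈131/16⌉ = 9 hosts.
A packing using 10 hosts:
  host 1: 15 = 15
  host 2: 15 = 15
  host 3: 15 = 15
  host 4: 14 + 2 = 16
  host 5: 14 = 14
  host 6: 12 = 12
  host 7: 10 = 10
  host 8: 10 = 10
  host 9: 8 + 8 = 16
  host 10: 8 = 8
No arrangement into 9 hosts stays within capacity, so 10 is optimal.

10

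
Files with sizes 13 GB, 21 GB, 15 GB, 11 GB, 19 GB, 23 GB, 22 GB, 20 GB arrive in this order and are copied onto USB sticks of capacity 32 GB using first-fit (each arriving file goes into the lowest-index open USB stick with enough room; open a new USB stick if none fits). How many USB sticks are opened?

  13 → USB stick 1 (new)  [load 13/32]
  21 → USB stick 2 (new)  [load 21/32]
  15 → USB stick 1  [load 28/32]
  11 → USB stick 2  [load 32/32]
  19 → USB stick 3 (new)  [load 19/32]
  23 → USB stick 4 (new)  [load 23/32]
  22 → USB stick 5 (new)  [load 22/32]
  20 → USB stick 6 (new)  [load 20/32]
6 USB sticks opened.

6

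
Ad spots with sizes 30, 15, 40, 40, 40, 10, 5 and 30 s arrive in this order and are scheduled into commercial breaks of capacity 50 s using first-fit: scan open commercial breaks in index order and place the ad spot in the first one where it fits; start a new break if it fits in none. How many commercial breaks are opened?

  30 → break 1 (new)  [load 30/50]
  15 → break 1  [load 45/50]
  40 → break 2 (new)  [load 40/50]
  40 → break 3 (new)  [load 40/50]
  40 → break 4 (new)  [load 40/50]
  10 → break 2  [load 50/50]
  5 → break 1  [load 50/50]
  30 → break 5 (new)  [load 30/50]
5 commercial breaks opened.

5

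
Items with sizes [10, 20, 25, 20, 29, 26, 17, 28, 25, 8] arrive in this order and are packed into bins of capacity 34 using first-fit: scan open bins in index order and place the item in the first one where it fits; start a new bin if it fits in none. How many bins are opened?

8

  10 → bin 1 (new)  [load 10/34]
  20 → bin 1  [load 30/34]
  25 → bin 2 (new)  [load 25/34]
  20 → bin 3 (new)  [load 20/34]
  29 → bin 4 (new)  [load 29/34]
  26 → bin 5 (new)  [load 26/34]
  17 → bin 6 (new)  [load 17/34]
  28 → bin 7 (new)  [load 28/34]
  25 → bin 8 (new)  [load 25/34]
  8 → bin 2  [load 33/34]
8 bins opened.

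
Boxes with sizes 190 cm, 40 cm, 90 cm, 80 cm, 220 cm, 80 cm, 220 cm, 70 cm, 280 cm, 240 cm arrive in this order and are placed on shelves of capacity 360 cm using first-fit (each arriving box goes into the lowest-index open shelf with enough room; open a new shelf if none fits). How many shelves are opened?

  190 → shelf 1 (new)  [load 190/360]
  40 → shelf 1  [load 230/360]
  90 → shelf 1  [load 320/360]
  80 → shelf 2 (new)  [load 80/360]
  220 → shelf 2  [load 300/360]
  80 → shelf 3 (new)  [load 80/360]
  220 → shelf 3  [load 300/360]
  70 → shelf 4 (new)  [load 70/360]
  280 → shelf 4  [load 350/360]
  240 → shelf 5 (new)  [load 240/360]
5 shelves opened.

5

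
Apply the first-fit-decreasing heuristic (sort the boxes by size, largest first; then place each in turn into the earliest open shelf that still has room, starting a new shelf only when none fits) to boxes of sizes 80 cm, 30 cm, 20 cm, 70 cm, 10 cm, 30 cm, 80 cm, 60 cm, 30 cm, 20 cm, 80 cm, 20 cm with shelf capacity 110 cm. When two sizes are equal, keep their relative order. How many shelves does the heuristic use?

Sorted descending: 80, 80, 80, 70, 60, 30, 30, 30, 20, 20, 20, 10.
  80 → shelf 1 (new)  [load 80/110]
  80 → shelf 2 (new)  [load 80/110]
  80 → shelf 3 (new)  [load 80/110]
  70 → shelf 4 (new)  [load 70/110]
  60 → shelf 5 (new)  [load 60/110]
  30 → shelf 1  [load 110/110]
  30 → shelf 2  [load 110/110]
  30 → shelf 3  [load 110/110]
  20 → shelf 4  [load 90/110]
  20 → shelf 4  [load 110/110]
  20 → shelf 5  [load 80/110]
  10 → shelf 5  [load 90/110]
5 shelves opened.

5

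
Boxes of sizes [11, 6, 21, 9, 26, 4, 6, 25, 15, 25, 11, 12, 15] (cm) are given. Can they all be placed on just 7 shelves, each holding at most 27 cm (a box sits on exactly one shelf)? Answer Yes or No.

Total = 186 cm; ⌈186/27⌉ = 7.
The bound of 7 does not rule out 7, but exhaustive search shows no assignment into 7 shelves of capacity 27 cm exists — the minimum is 8.

No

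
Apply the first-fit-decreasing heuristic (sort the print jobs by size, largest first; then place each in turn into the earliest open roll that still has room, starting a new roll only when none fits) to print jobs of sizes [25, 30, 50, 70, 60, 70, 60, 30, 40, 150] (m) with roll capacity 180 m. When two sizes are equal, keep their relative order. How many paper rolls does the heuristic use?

4

Sorted descending: 150, 70, 70, 60, 60, 50, 40, 30, 30, 25.
  150 → roll 1 (new)  [load 150/180]
  70 → roll 2 (new)  [load 70/180]
  70 → roll 2  [load 140/180]
  60 → roll 3 (new)  [load 60/180]
  60 → roll 3  [load 120/180]
  50 → roll 3  [load 170/180]
  40 → roll 2  [load 180/180]
  30 → roll 1  [load 180/180]
  30 → roll 4 (new)  [load 30/180]
  25 → roll 4  [load 55/180]
4 paper rolls opened.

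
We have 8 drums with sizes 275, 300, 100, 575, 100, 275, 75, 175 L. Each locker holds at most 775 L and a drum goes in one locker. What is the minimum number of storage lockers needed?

Total = 575 + 300 + 275 + 275 + 175 + 100 + 100 + 75 = 1875 L.
Lower bound: ⌈1875/775⌉ = 3 storage lockers.
A packing using 3 storage lockers:
  locker 1: 575 + 175 = 750
  locker 2: 300 + 275 + 100 + 100 = 775
  locker 3: 275 + 75 = 350
This matches the lower bound, so 3 is optimal.

3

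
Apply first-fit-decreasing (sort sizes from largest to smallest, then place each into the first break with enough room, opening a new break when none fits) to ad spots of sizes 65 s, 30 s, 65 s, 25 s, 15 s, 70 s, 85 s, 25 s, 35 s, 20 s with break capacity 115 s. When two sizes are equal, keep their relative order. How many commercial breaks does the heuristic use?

Sorted descending: 85, 70, 65, 65, 35, 30, 25, 25, 20, 15.
  85 → break 1 (new)  [load 85/115]
  70 → break 2 (new)  [load 70/115]
  65 → break 3 (new)  [load 65/115]
  65 → break 4 (new)  [load 65/115]
  35 → break 2  [load 105/115]
  30 → break 1  [load 115/115]
  25 → break 3  [load 90/115]
  25 → break 3  [load 115/115]
  20 → break 4  [load 85/115]
  15 → break 4  [load 100/115]
4 commercial breaks opened.

4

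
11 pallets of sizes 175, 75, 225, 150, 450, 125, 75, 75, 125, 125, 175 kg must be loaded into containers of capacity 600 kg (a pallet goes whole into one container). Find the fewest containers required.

3

Total = 450 + 225 + 175 + 175 + 150 + 125 + 125 + 125 + 75 + 75 + 75 = 1775 kg.
Lower bound: ⌈1775/600⌉ = 3 containers.
A packing using 3 containers:
  container 1: 450 + 150 = 600
  container 2: 225 + 175 + 175 = 575
  container 3: 125 + 125 + 125 + 75 + 75 + 75 = 600
This matches the lower bound, so 3 is optimal.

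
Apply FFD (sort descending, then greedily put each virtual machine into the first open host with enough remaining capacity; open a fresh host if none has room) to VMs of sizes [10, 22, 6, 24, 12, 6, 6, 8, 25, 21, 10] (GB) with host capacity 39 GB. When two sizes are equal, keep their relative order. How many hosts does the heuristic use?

5

Sorted descending: 25, 24, 22, 21, 12, 10, 10, 8, 6, 6, 6.
  25 → host 1 (new)  [load 25/39]
  24 → host 2 (new)  [load 24/39]
  22 → host 3 (new)  [load 22/39]
  21 → host 4 (new)  [load 21/39]
  12 → host 1  [load 37/39]
  10 → host 2  [load 34/39]
  10 → host 3  [load 32/39]
  8 → host 4  [load 29/39]
  6 → host 3  [load 38/39]
  6 → host 4  [load 35/39]
  6 → host 5 (new)  [load 6/39]
5 hosts opened.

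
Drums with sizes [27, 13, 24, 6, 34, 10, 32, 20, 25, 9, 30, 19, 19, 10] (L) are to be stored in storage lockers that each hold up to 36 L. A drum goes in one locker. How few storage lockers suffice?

9

Total = 34 + 32 + 30 + 27 + 25 + 24 + 20 + 19 + 19 + 13 + 10 + 10 + 9 + 6 = 278 L.
Lower bound: ⌈278/36⌉ = 8 storage lockers.
Also, 9 drums each exceed 18 L, and no two of those can share a locker, so at least 9 storage lockers are needed.
A packing using 9 storage lockers:
  locker 1: 34 = 34
  locker 2: 32 = 32
  locker 3: 30 + 6 = 36
  locker 4: 27 + 9 = 36
  locker 5: 25 + 10 = 35
  locker 6: 24 + 10 = 34
  locker 7: 20 + 13 = 33
  locker 8: 19 = 19
  locker 9: 19 = 19
This matches the lower bound, so 9 is optimal.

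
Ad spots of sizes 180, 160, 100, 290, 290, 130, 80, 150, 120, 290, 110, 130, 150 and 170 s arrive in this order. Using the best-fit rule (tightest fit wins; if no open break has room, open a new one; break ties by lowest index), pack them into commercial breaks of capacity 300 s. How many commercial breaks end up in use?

  180 → break 1 (new)  [load 180/300]
  160 → break 2 (new)  [load 160/300]
  100 → break 1  [load 280/300]
  290 → break 3 (new)  [load 290/300]
  290 → break 4 (new)  [load 290/300]
  130 → break 2  [load 290/300]
  80 → break 5 (new)  [load 80/300]
  150 → break 5  [load 230/300]
  120 → break 6 (new)  [load 120/300]
  290 → break 7 (new)  [load 290/300]
  110 → break 6  [load 230/300]
  130 → break 8 (new)  [load 130/300]
  150 → break 8  [load 280/300]
  170 → break 9 (new)  [load 170/300]
9 commercial breaks opened.

9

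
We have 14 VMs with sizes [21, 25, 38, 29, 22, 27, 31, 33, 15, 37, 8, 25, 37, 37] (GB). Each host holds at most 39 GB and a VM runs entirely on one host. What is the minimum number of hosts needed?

12

Total = 38 + 37 + 37 + 37 + 33 + 31 + 29 + 27 + 25 + 25 + 22 + 21 + 15 + 8 = 385 GB.
Lower bound: ⌈385/39⌉ = 10 hosts.
Also, 12 VMs each exceed 39/2 GB, and no two of those can share a host, so at least 12 hosts are needed.
A packing using 12 hosts:
  host 1: 38 = 38
  host 2: 37 = 37
  host 3: 37 = 37
  host 4: 37 = 37
  host 5: 33 = 33
  host 6: 31 + 8 = 39
  host 7: 29 = 29
  host 8: 27 = 27
  host 9: 25 = 25
  host 10: 25 = 25
  host 11: 22 + 15 = 37
  host 12: 21 = 21
This matches the lower bound, so 12 is optimal.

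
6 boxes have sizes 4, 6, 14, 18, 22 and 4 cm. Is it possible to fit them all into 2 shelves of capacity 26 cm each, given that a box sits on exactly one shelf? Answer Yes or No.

No

Total = 68 cm; ⌈68/26⌉ = 3.
At least 3 shelves are required, but only 2 are allowed.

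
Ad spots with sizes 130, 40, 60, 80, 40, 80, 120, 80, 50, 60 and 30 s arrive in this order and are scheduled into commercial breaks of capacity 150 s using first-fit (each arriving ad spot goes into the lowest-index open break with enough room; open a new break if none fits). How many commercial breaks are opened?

6

  130 → break 1 (new)  [load 130/150]
  40 → break 2 (new)  [load 40/150]
  60 → break 2  [load 100/150]
  80 → break 3 (new)  [load 80/150]
  40 → break 2  [load 140/150]
  80 → break 4 (new)  [load 80/150]
  120 → break 5 (new)  [load 120/150]
  80 → break 6 (new)  [load 80/150]
  50 → break 3  [load 130/150]
  60 → break 4  [load 140/150]
  30 → break 5  [load 150/150]
6 commercial breaks opened.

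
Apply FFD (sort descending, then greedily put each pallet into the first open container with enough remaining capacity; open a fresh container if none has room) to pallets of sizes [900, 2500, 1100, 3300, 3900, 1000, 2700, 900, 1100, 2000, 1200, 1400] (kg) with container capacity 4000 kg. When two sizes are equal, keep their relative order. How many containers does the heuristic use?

Sorted descending: 3900, 3300, 2700, 2500, 2000, 1400, 1200, 1100, 1100, 1000, 900, 900.
  3900 → container 1 (new)  [load 3900/4000]
  3300 → container 2 (new)  [load 3300/4000]
  2700 → container 3 (new)  [load 2700/4000]
  2500 → container 4 (new)  [load 2500/4000]
  2000 → container 5 (new)  [load 2000/4000]
  1400 → container 4  [load 3900/4000]
  1200 → container 3  [load 3900/4000]
  1100 → container 5  [load 3100/4000]
  1100 → container 6 (new)  [load 1100/4000]
  1000 → container 6  [load 2100/4000]
  900 → container 5  [load 4000/4000]
  900 → container 6  [load 3000/4000]
6 containers opened.

6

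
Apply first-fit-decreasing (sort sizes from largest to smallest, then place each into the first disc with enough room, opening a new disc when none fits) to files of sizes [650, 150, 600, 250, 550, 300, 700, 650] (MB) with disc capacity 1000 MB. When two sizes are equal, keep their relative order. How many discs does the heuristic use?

5

Sorted descending: 700, 650, 650, 600, 550, 300, 250, 150.
  700 → disc 1 (new)  [load 700/1000]
  650 → disc 2 (new)  [load 650/1000]
  650 → disc 3 (new)  [load 650/1000]
  600 → disc 4 (new)  [load 600/1000]
  550 → disc 5 (new)  [load 550/1000]
  300 → disc 1  [load 1000/1000]
  250 → disc 2  [load 900/1000]
  150 → disc 3  [load 800/1000]
5 discs opened.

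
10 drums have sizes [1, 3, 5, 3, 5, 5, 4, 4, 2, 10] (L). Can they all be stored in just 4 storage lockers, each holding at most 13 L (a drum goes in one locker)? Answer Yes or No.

A valid assignment using 4 storage lockers:
  locker 1: 10 + 3 = 13
  locker 2: 5 + 5 + 3 = 13
  locker 3: 5 + 4 + 4 = 13
  locker 4: 2 + 1 = 3
Every load is within 13 L, so 4 storage lockers suffice.

Yes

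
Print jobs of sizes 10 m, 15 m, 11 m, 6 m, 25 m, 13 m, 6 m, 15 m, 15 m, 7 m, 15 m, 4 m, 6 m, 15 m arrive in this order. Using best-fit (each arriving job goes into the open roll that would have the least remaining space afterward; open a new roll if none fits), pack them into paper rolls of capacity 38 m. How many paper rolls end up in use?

  10 → roll 1 (new)  [load 10/38]
  15 → roll 1  [load 25/38]
  11 → roll 1  [load 36/38]
  6 → roll 2 (new)  [load 6/38]
  25 → roll 2  [load 31/38]
  13 → roll 3 (new)  [load 13/38]
  6 → roll 2  [load 37/38]
  15 → roll 3  [load 28/38]
  15 → roll 4 (new)  [load 15/38]
  7 → roll 3  [load 35/38]
  15 → roll 4  [load 30/38]
  4 → roll 4  [load 34/38]
  6 → roll 5 (new)  [load 6/38]
  15 → roll 5  [load 21/38]
5 paper rolls opened.

5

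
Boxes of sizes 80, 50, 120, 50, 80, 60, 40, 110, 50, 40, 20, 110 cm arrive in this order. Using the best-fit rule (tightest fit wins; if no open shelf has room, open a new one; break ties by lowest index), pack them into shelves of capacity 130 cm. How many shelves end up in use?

  80 → shelf 1 (new)  [load 80/130]
  50 → shelf 1  [load 130/130]
  120 → shelf 2 (new)  [load 120/130]
  50 → shelf 3 (new)  [load 50/130]
  80 → shelf 3  [load 130/130]
  60 → shelf 4 (new)  [load 60/130]
  40 → shelf 4  [load 100/130]
  110 → shelf 5 (new)  [load 110/130]
  50 → shelf 6 (new)  [load 50/130]
  40 → shelf 6  [load 90/130]
  20 → shelf 5  [load 130/130]
  110 → shelf 7 (new)  [load 110/130]
7 shelves opened.

7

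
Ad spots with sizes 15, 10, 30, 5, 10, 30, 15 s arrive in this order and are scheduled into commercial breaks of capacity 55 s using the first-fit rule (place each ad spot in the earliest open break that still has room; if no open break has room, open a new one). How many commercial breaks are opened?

3

  15 → break 1 (new)  [load 15/55]
  10 → break 1  [load 25/55]
  30 → break 1  [load 55/55]
  5 → break 2 (new)  [load 5/55]
  10 → break 2  [load 15/55]
  30 → break 2  [load 45/55]
  15 → break 3 (new)  [load 15/55]
3 commercial breaks opened.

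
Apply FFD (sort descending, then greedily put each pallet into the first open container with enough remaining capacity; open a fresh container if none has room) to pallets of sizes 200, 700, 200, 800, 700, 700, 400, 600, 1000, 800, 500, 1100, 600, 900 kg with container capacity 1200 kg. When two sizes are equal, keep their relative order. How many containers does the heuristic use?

9

Sorted descending: 1100, 1000, 900, 800, 800, 700, 700, 700, 600, 600, 500, 400, 200, 200.
  1100 → container 1 (new)  [load 1100/1200]
  1000 → container 2 (new)  [load 1000/1200]
  900 → container 3 (new)  [load 900/1200]
  800 → container 4 (new)  [load 800/1200]
  800 → container 5 (new)  [load 800/1200]
  700 → container 6 (new)  [load 700/1200]
  700 → container 7 (new)  [load 700/1200]
  700 → container 8 (new)  [load 700/1200]
  600 → container 9 (new)  [load 600/1200]
  600 → container 9  [load 1200/1200]
  500 → container 6  [load 1200/1200]
  400 → container 4  [load 1200/1200]
  200 → container 2  [load 1200/1200]
  200 → container 3  [load 1100/1200]
9 containers opened.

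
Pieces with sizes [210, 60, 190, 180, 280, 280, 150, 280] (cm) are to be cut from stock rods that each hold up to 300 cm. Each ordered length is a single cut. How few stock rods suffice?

Total = 280 + 280 + 280 + 210 + 190 + 180 + 150 + 60 = 1630 cm.
Lower bound: ⌈1630/300⌉ = 6 stock rods.
A packing using 7 stock rods:
  stock rod 1: 280 = 280
  stock rod 2: 280 = 280
  stock rod 3: 280 = 280
  stock rod 4: 210 + 60 = 270
  stock rod 5: 190 = 190
  stock rod 6: 180 = 180
  stock rod 7: 150 = 150
No arrangement into 6 stock rods stays within capacity, so 7 is optimal.

7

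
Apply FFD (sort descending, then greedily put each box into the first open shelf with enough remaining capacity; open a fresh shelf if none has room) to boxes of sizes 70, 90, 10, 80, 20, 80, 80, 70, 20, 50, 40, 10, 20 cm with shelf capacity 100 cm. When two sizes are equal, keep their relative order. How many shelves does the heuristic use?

Sorted descending: 90, 80, 80, 80, 70, 70, 50, 40, 20, 20, 20, 10, 10.
  90 → shelf 1 (new)  [load 90/100]
  80 → shelf 2 (new)  [load 80/100]
  80 → shelf 3 (new)  [load 80/100]
  80 → shelf 4 (new)  [load 80/100]
  70 → shelf 5 (new)  [load 70/100]
  70 → shelf 6 (new)  [load 70/100]
  50 → shelf 7 (new)  [load 50/100]
  40 → shelf 7  [load 90/100]
  20 → shelf 2  [load 100/100]
  20 → shelf 3  [load 100/100]
  20 → shelf 4  [load 100/100]
  10 → shelf 1  [load 100/100]
  10 → shelf 5  [load 80/100]
7 shelves opened.

7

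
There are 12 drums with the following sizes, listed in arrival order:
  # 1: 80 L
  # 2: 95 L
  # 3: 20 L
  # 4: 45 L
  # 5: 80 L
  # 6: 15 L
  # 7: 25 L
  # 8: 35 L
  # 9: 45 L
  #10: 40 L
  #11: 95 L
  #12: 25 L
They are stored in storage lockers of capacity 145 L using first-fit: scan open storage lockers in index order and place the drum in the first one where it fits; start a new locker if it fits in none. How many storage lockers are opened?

5

  80 → locker 1 (new)  [load 80/145]
  95 → locker 2 (new)  [load 95/145]
  20 → locker 1  [load 100/145]
  45 → locker 1  [load 145/145]
  80 → locker 3 (new)  [load 80/145]
  15 → locker 2  [load 110/145]
  25 → locker 2  [load 135/145]
  35 → locker 3  [load 115/145]
  45 → locker 4 (new)  [load 45/145]
  40 → locker 4  [load 85/145]
  95 → locker 5 (new)  [load 95/145]
  25 → locker 3  [load 140/145]
5 storage lockers opened.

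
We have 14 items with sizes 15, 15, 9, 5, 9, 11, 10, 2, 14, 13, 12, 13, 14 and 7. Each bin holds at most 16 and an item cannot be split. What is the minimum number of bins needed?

11

Total = 15 + 15 + 14 + 14 + 13 + 13 + 12 + 11 + 10 + 9 + 9 + 7 + 5 + 2 = 149.
Lower bound: ⌈149/16⌉ = 10 bins.
Also, 11 items each exceed 8, and no two of those can share a bin, so at least 11 bins are needed.
A packing using 11 bins:
  bin 1: 15 = 15
  bin 2: 15 = 15
  bin 3: 14 + 2 = 16
  bin 4: 14 = 14
  bin 5: 13 = 13
  bin 6: 13 = 13
  bin 7: 12 = 12
  bin 8: 11 + 5 = 16
  bin 9: 10 = 10
  bin 10: 9 + 7 = 16
  bin 11: 9 = 9
This matches the lower bound, so 11 is optimal.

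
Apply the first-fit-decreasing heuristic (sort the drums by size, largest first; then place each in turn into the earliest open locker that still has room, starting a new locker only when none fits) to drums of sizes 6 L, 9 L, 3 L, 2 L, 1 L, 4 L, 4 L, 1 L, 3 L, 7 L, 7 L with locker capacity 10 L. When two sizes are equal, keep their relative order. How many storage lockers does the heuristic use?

Sorted descending: 9, 7, 7, 6, 4, 4, 3, 3, 2, 1, 1.
  9 → locker 1 (new)  [load 9/10]
  7 → locker 2 (new)  [load 7/10]
  7 → locker 3 (new)  [load 7/10]
  6 → locker 4 (new)  [load 6/10]
  4 → locker 4  [load 10/10]
  4 → locker 5 (new)  [load 4/10]
  3 → locker 2  [load 10/10]
  3 → locker 3  [load 10/10]
  2 → locker 5  [load 6/10]
  1 → locker 1  [load 10/10]
  1 → locker 5  [load 7/10]
5 storage lockers opened.

5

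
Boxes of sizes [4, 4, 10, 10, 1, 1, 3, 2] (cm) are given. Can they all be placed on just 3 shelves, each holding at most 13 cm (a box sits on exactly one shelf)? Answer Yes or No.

Yes

A valid assignment using 3 shelves:
  shelf 1: 10 + 3 = 13
  shelf 2: 10 + 2 + 1 = 13
  shelf 3: 4 + 4 + 1 = 9
Every load is within 13 cm, so 3 shelves suffice.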